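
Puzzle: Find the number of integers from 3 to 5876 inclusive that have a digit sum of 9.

The integers in [3, 5876] that have a digit sum of 9: 9, 18, 27, 36, 45, 54, …, 5310, 5400.
200 qualify.

200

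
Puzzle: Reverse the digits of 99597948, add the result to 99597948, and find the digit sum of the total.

48

Reversal of 99597948 is 84979599; 99597948 + 84979599 = 184577547.
Digit sum of 184577547: 1+8+4+5+7+7+5+4+7 = 48.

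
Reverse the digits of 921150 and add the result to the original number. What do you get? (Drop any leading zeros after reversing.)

972279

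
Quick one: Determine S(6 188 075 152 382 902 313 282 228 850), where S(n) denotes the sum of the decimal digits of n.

111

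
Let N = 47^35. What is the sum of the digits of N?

284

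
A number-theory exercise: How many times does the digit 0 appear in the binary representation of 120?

120 in base 2 is 1111000.
The digit 0 appears 3 times.

3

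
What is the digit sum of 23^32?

23^32 = 37608910510519071039902074217516707306379521
Sum of its 44 digits: 169.

169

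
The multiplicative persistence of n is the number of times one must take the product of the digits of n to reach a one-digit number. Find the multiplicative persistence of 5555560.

1

5555560 → 0 (1 step)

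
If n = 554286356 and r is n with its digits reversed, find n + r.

1207968811

Reverse of 554286356 is 653682455.
554286356 + 653682455 = 1207968811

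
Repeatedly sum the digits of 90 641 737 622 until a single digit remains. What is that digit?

2

9+0+6+4+1+7+3+7+6+2+2 = 47
4+7 = 11
1+1 = 2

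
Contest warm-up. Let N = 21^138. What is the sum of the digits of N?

21^138 = 292592152081131464097024163910310393266060517899757495042354674020083046751824495831616148355509486986729369031218857392767292587006423051747710813702440798353654739061510370428871961
Sum of its 183 digits: 783.

783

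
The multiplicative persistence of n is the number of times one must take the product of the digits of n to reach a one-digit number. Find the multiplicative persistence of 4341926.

3

4341926 → 5184 → 160 → 0 (3 steps)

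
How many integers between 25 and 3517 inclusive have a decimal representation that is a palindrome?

122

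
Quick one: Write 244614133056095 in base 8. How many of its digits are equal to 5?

244614133056095 in base 8 is 6747465240401137.
The digit 5 appears 1 time.

1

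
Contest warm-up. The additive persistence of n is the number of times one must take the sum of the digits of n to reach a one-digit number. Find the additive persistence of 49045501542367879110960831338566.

3

49045501542367879110960831338566 → 139 → 13 → 4 (3 steps)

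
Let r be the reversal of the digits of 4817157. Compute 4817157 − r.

Reverse of 4817157 is 7517184.
4817157 − 7517184 = -2700027

-2700027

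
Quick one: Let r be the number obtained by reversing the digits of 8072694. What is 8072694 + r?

13035402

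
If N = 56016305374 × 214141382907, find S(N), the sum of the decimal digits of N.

105

56016305374 × 214141382907 = 11995409098129175842218
Sum of its 23 digits: 105.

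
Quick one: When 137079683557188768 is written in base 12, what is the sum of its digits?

88

137079683557188768 in base 12 is 8A9249504B358A00.
Digit sum: 8+10+9+2+4+9+5+0+4+11+3+5+8+10+0+0 = 88.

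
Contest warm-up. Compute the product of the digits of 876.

8×7×6 = 336

336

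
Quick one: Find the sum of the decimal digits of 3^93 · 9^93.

3^93 · 9^93 = 13086697590606049824350852503626336293843757278081792174783812611032824335644861742036169574998713491171057585998608659296292858913867
Sum of its 134 digits: 639.

639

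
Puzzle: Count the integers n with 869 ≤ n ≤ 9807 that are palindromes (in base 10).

101

The integers in [869, 9807] that are palindromes (in base 10): 878, 888, 898, 909, 919, 929, …, 9669, 9779.
101 qualify.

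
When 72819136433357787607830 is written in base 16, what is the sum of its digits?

72819136433357787607830 in base 16 is F6B888615D1A45DB316.
Digit sum: 15+6+11+8+8+8+6+1+5+13+1+10+4+5+13+11+3+1+6 = 135.

135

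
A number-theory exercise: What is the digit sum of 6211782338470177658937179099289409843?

6+2+1+1+7+8+2+3+3+8+4+7+0+1+7+7+6+5+8+9+3+7+1+7+9+0+9+9+2+8+9+4+0+9+8+4+3 = 187

187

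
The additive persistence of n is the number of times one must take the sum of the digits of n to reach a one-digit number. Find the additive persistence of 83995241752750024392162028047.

2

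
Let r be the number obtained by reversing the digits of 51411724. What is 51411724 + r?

Reverse of 51411724 is 42711415.
51411724 + 42711415 = 94123139

94123139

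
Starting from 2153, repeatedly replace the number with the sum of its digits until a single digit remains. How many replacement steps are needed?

2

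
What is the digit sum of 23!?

99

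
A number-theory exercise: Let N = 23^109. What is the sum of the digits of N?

635

23^109 = 26812303450733693503621576264539668870026778091579770374980250996291755981406057466053716000120721093802383999645322975643003150920956174232521249463
Sum of its 149 digits: 635.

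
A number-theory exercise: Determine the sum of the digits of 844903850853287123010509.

8+4+4+9+0+3+8+5+0+8+5+3+2+8+7+1+2+3+0+1+0+5+0+9 = 95

95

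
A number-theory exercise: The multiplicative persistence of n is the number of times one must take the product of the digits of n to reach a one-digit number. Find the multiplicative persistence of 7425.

7425 → 280 → 0 (2 steps)

2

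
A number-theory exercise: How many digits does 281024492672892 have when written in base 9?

16

281024492672892 in base 9 is 1325020302165473, which has 16 digits.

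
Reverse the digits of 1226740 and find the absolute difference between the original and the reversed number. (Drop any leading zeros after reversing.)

750519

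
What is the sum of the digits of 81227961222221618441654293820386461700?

145

8+1+2+2+7+9+6+1+2+2+2+2+2+1+6+1+8+4+4+1+6+5+4+2+9+3+8+2+0+3+8+6+4+6+1+7+0+0 = 145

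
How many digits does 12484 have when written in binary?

12484 in base 2 is 11000011000100, which has 14 digits.

14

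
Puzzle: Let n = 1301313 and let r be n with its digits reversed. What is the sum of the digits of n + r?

Reversal of 1301313 is 3131031; 1301313 + 3131031 = 4432344.
Digit sum of 4432344: 4+4+3+2+3+4+4 = 24.

24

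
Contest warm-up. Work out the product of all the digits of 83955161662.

8×3×9×5×5×1×6×1×6×6×2 = 2332800

2332800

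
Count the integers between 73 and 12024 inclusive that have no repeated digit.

The integers in [73, 12024] that have no repeated digit: 73, 74, 75, 76, 78, 79, …, 10986, 10987.
5544 qualify.

5544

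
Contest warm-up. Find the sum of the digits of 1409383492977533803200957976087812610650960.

192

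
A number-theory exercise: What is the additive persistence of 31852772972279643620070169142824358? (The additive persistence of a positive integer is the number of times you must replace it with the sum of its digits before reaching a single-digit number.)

31852772972279643620070169142824358 → 152 → 8 (2 steps)

2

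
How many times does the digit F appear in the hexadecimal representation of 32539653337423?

32539653337423 in base 16 is 1D983A7A714F.
The digit F appears 1 time.

1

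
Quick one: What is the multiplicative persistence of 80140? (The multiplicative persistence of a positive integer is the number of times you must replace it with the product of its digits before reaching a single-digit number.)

80140 → 0 (1 step)

1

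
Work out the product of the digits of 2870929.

0

2×8×7×0×9×2×9 = 0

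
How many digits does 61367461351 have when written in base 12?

10

61367461351 in base 12 is BA87A09207, which has 10 digits.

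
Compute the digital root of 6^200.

9

The digital root of n equals n mod 9 (or 9 when 9 | n), so we need 6^200 mod 9.
6^200 ≡ 0 (mod 9), so the digital root is 9.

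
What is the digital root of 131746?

1+3+1+7+4+6 = 22
2+2 = 4

4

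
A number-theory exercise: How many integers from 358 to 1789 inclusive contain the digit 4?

431

The integers in [358, 1789] that contain the digit 4: 364, 374, 384, 394, 400, 401, …, 1774, 1784.
431 qualify.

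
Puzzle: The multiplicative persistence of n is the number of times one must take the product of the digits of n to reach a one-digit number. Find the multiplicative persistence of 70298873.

70298873 → 0 (1 step)

1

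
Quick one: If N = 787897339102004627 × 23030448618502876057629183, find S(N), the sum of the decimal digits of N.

787897339102004627 × 23030448618502876057629183 = 18145629184843854530625895105129732316229741
Sum of its 44 digits: 189.

189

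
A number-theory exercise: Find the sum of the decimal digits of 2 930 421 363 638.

50

2+9+3+0+4+2+1+3+6+3+6+3+8 = 50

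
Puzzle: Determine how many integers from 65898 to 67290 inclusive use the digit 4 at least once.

346

The integers in [65898, 67290] that use the digit 4 at least once: 65904, 65914, 65924, 65934, 65940, 65941, …, 67274, 67284.
346 qualify.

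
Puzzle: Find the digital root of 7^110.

4

The digital root of n equals n mod 9 (or 9 when 9 | n), so we need 7^110 mod 9.
7^110 ≡ 4 (mod 9), so the digital root is 4.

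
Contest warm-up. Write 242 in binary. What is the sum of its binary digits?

5

242 in base 2 is 11110010.
Digit sum: 1+1+1+1+0+0+1+0 = 5.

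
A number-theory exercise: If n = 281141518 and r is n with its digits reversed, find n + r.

Reverse of 281141518 is 815141182.
281141518 + 815141182 = 1096282700

1096282700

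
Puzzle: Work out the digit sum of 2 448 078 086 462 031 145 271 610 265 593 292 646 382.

162

2+4+4+8+0+7+8+0+8+6+4+6+2+0+3+1+1+4+5+2+7+1+6+1+0+2+6+5+5+9+3+2+9+2+6+4+6+3+8+2 = 162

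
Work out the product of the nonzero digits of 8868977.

1354752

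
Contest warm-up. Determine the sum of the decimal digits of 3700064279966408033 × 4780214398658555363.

3700064279966408033 × 4780214398658555363 = 17687100547057623810706070603978430979
Sum of its 38 digits: 163.

163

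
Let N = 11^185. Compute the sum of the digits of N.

914

11^185 = 4546181331788754829059541304472527258916852725874695267335449419996951963427561999598303275535710744926102593355190618055605767573555747753393746554992911707443737755948940316441073912206223851
Sum of its 193 digits: 914.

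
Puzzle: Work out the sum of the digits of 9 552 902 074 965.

63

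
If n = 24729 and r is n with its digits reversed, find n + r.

Reverse of 24729 is 92742.
24729 + 92742 = 117471

117471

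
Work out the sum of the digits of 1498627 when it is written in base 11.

37

1498627 in base 11 is 933A39.
Digit sum: 9+3+3+10+3+9 = 37.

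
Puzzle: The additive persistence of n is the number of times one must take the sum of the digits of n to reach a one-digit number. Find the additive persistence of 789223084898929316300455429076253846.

789223084898929316300455429076253846 → 171 → 9 (2 steps)

2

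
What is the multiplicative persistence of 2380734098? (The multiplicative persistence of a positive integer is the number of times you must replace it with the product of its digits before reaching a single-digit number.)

2380734098 → 0 (1 step)

1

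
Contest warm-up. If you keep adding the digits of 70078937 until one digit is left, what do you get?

5

7+0+0+7+8+9+3+7 = 41
4+1 = 5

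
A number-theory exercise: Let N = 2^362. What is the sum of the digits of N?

499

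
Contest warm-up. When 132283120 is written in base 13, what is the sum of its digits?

132283120 in base 13 is 21537A48.
Digit sum: 2+1+5+3+7+10+4+8 = 40.

40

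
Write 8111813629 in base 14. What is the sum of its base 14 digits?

49

8111813629 in base 14 is 56D492433.
Digit sum: 5+6+13+4+9+2+4+3+3 = 49.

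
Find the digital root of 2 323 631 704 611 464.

8

2+3+2+3+6+3+1+7+0+4+6+1+1+4+6+4 = 53
5+3 = 8
(Equivalently, 2 323 631 704 611 464 mod 9 = 8.)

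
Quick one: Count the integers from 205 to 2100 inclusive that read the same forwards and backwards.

The integers in [205, 2100] that read the same forwards and backwards: 212, 222, 232, 242, 252, 262, …, 1991, 2002.
90 qualify.

90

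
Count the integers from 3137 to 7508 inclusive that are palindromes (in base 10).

The integers in [3137, 7508] that are palindromes (in base 10): 3223, 3333, 3443, 3553, 3663, 3773, …, 7337, 7447.
43 qualify.

43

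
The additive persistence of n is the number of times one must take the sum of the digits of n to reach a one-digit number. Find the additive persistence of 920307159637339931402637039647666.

920307159637339931402637039647666 → 149 → 14 → 5 (3 steps)

3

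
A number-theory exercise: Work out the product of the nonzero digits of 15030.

15

1×5×3 = 15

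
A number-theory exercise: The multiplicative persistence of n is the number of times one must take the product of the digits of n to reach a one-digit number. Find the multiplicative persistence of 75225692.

2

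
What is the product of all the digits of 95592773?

9×5×5×9×2×7×7×3 = 595350

595350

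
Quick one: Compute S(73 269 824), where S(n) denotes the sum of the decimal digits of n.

41

7+3+2+6+9+8+2+4 = 41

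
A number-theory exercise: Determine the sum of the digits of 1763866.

37

1+7+6+3+8+6+6 = 37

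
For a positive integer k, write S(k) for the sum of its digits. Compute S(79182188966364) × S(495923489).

S(79182188966364) = 7+9+1+8+2+1+8+8+9+6+6+3+6+4 = 78.
S(495923489) = 4+9+5+9+2+3+4+8+9 = 53.
78 · 53 = 4134.

4134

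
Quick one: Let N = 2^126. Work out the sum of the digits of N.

172

2^126 = 85070591730234615865843651857942052864
Sum of its 38 digits: 172.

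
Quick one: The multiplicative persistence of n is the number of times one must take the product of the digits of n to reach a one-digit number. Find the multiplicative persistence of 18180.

1

18180 → 0 (1 step)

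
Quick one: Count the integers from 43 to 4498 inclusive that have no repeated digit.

The integers in [43, 4498] that have no repeated digit: 43, 45, 46, 47, 48, 49, …, 4397, 4398.
2435 qualify.

2435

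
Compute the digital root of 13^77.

The digital root of n equals n mod 9 (or 9 when 9 | n), so we need 13^77 mod 9.
13^77 ≡ 7 (mod 9), so the digital root is 7.

7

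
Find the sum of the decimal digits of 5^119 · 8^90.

5^119 · 8^90 = 285449538541191976211657193889899027276549324800000000000000000000000000000000000000000000000000000000000000000000000000000000000000000000000000000000000000000000000
Sum of its 165 digits: 236.

236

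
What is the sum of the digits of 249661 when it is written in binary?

249661 in base 2 is 111100111100111101.
Digit sum: 1+1+1+1+0+0+1+1+1+1+0+0+1+1+1+1+0+1 = 13.

13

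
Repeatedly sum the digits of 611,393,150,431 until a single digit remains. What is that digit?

1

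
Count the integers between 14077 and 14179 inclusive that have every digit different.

The integers in [14077, 14179] that have every digit different: 14078, 14079, 14082, 14083, 14085, 14086, …, 14097, 14098.
14 qualify.

14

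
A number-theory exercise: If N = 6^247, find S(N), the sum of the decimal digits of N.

6^247 = 1597198320171154350365576011975088756892142160304913386935941877316430031492107403482654895443866050185942441285474714164435050547884243076269616048116878213197637876713564440315585294694875136
Sum of its 193 digits: 846.

846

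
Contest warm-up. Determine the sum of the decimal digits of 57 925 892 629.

5+7+9+2+5+8+9+2+6+2+9 = 64

64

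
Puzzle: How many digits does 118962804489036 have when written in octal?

16

118962804489036 in base 8 is 3303105754775514, which has 16 digits.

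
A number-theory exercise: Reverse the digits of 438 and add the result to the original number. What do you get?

1272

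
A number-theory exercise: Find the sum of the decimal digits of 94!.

94! = 108736615665674308027365285256786601004186803580182872307497374434045199869417927630229109214583415458560865651202385340530688000000000000000000000
Sum of its 147 digits: 549.

549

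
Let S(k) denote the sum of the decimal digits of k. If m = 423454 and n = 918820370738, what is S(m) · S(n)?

1232

S(423454) = 4+2+3+4+5+4 = 22.
S(918820370738) = 9+1+8+8+2+0+3+7+0+7+3+8 = 56.
22 · 56 = 1232.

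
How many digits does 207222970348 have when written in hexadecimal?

207222970348 in base 16 is 303F7397EC, which has 10 digits.

10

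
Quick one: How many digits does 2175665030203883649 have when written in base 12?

2175665030203883649 in base 12 is B926738A799669A29, which has 17 digits.

17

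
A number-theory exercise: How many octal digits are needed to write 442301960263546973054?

23

442301960263546973054 in base 8 is 57750541627060752025576, which has 23 digits.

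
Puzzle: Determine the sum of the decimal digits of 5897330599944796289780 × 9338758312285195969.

5897330599944796289780 × 9338758312285195969 = 55073745160528308007294343175731411896820
Sum of its 41 digits: 164.

164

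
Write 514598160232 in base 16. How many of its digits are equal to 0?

2

514598160232 in base 16 is 77D070C768.
The digit 0 appears 2 times.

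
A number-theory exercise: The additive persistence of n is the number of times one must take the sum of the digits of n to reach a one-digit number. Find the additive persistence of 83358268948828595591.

83358268948828595591 → 116 → 8 (2 steps)

2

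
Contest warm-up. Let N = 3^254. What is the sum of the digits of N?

3^254 = 15445383597460525862771087421073478123802094534281015332400536047781785847751826215666863239345512169090185060060988826169
Sum of its 122 digits: 522.

522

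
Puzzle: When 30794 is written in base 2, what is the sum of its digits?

7

30794 in base 2 is 111100001001010.
Digit sum: 1+1+1+1+0+0+0+0+1+0+0+1+0+1+0 = 7.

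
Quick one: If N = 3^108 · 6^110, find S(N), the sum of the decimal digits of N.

3^108 · 6^110 = 133577420294319876000273823415989289402627319649632314132238162387139047121138572828541890404920378594998685761164631226182031281525620736
Sum of its 138 digits: 585.

585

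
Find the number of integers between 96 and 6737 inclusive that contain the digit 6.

The integers in [96, 6737] that contain the digit 6: 96, 106, 116, 126, 136, 146, …, 6736, 6737.
2346 qualify.

2346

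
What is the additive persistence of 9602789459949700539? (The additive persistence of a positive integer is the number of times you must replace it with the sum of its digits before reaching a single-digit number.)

9602789459949700539 → 105 → 6 (2 steps)

2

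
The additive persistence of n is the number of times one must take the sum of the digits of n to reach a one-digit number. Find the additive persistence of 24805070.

2

24805070 → 26 → 8 (2 steps)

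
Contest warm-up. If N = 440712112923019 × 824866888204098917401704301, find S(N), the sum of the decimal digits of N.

440712112923019 × 824866888204098917401704301 = 363528829180664131228277833534397414204719
Sum of its 42 digits: 181.

181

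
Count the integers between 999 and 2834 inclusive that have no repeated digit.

The integers in [999, 2834] that have no repeated digit: 1023, 1024, 1025, 1026, 1027, 1028, …, 2831, 2834.
913 qualify.

913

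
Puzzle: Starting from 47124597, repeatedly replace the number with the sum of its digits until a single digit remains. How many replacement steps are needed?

47124597 → 39 → 12 → 3 (3 steps)

3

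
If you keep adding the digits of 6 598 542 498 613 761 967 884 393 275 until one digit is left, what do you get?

2

6+5+9+8+5+4+2+4+9+8+6+1+3+7+6+1+9+6+7+8+8+4+3+9+3+2+7+5 = 155
1+5+5 = 11
1+1 = 2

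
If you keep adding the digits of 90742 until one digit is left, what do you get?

4

9+0+7+4+2 = 22
2+2 = 4
(Equivalently, 90742 mod 9 = 4.)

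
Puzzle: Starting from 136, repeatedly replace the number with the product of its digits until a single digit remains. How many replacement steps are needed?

136 → 18 → 8 (2 steps)

2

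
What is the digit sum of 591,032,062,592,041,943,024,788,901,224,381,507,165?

148

5+9+1+0+3+2+0+6+2+5+9+2+0+4+1+9+4+3+0+2+4+7+8+8+9+0+1+2+2+4+3+8+1+5+0+7+1+6+5 = 148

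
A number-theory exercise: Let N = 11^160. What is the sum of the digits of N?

781

11^160 = 41959434391137827383599616413062734234385253952307713759192486076840633894747383171680769040812663479969046479448282296393018400636585431393468057723398066173377993601
Sum of its 167 digits: 781.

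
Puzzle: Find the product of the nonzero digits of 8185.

320

8×1×8×5 = 320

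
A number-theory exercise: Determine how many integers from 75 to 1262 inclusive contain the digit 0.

308

The integers in [75, 1262] that contain the digit 0: 80, 90, 100, 101, 102, 103, …, 1250, 1260.
308 qualify.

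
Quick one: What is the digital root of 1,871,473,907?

2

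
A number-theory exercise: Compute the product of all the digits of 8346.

8×3×4×6 = 576

576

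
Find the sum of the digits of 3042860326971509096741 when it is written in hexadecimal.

3042860326971509096741 in base 16 is A4F42B819D99C4C125.
Digit sum: 10+4+15+4+2+11+8+1+9+13+9+9+12+4+12+1+2+5 = 131.

131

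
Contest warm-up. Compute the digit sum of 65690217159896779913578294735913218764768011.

6+5+6+9+0+2+1+7+1+5+9+8+9+6+7+7+9+9+1+3+5+7+8+2+9+4+7+3+5+9+1+3+2+1+8+7+6+4+7+6+8+0+1+1 = 224

224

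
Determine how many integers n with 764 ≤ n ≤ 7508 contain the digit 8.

The integers in [764, 7508] that contain the digit 8: 768, 778, 780, 781, 782, 783, …, 7498, 7508.
1854 qualify.

1854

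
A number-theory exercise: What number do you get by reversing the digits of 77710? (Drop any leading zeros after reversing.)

1777

Reversing 77710 gives 1777.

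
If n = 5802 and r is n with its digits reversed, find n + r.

7887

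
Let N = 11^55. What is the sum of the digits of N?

11^55 = 1890591424712781041871514584574319778449301246603238034051
Sum of its 58 digits: 236.

236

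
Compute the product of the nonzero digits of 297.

126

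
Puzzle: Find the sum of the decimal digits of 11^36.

11^36 = 30912680532870672635673352936887453361
Sum of its 38 digits: 172.

172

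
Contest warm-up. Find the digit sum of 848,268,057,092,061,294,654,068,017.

118

8+4+8+2+6+8+0+5+7+0+9+2+0+6+1+2+9+4+6+5+4+0+6+8+0+1+7 = 118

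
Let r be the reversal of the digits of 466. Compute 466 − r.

Reverse of 466 is 664.
466 − 664 = -198

-198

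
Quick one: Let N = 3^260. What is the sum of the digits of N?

3^260 = 11259684642548723353960122729962565552251726915490860177319990778832921883011081311221143301482878371266744908784460854277201
Sum of its 125 digits: 540.

540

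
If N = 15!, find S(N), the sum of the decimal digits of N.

45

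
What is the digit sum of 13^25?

121

13^25 = 7056410014866816666030739693
Sum of its 28 digits: 121.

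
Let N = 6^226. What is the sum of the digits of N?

765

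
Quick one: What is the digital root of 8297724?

3

8+2+9+7+7+2+4 = 39
3+9 = 12
1+2 = 3
(Equivalently, 8297724 mod 9 = 3.)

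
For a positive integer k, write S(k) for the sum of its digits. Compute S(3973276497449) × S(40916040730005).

S(3973276497449) = 3+9+7+3+2+7+6+4+9+7+4+4+9 = 74.
S(40916040730005) = 4+0+9+1+6+0+4+0+7+3+0+0+0+5 = 39.
74 · 39 = 2886.

2886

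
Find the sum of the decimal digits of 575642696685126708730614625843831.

154

5+7+5+6+4+2+6+9+6+6+8+5+1+2+6+7+0+8+7+3+0+6+1+4+6+2+5+8+4+3+8+3+1 = 154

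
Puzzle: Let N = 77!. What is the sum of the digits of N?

77! = 145183092028285869634070784086308284983740379224208358846781574688061991349156420080065207861248000000000000000000
Sum of its 114 digits: 432.

432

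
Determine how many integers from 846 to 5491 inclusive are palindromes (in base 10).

The integers in [846, 5491] that are palindromes (in base 10): 848, 858, 868, 878, 888, 898, …, 5335, 5445.
61 qualify.

61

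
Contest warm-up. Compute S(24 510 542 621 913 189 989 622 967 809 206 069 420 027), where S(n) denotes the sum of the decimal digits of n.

176

2+4+5+1+0+5+4+2+6+2+1+9+1+3+1+8+9+9+8+9+6+2+2+9+6+7+8+0+9+2+0+6+0+6+9+4+2+0+0+2+7 = 176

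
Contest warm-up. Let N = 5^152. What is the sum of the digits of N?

466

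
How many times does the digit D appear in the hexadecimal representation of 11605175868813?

11605175868813 in base 16 is A8E0A629D8D.
The digit D appears 2 times.

2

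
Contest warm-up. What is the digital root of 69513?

6

6+9+5+1+3 = 24
2+4 = 6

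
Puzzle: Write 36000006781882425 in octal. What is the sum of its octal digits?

51

36000006781882425 in base 8 is 1777135030011250071.
Digit sum: 1+7+7+7+1+3+5+0+3+0+0+1+1+2+5+0+0+7+1 = 51.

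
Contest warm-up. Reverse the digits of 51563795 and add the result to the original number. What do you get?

111300310

Reverse of 51563795 is 59736515.
51563795 + 59736515 = 111300310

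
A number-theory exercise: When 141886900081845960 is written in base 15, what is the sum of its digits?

118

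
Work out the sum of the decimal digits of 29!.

29! = 8841761993739701954543616000000
Sum of its 31 digits: 126.

126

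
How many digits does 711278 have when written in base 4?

10

711278 in base 4 is 2231221232, which has 10 digits.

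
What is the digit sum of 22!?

22! = 1124000727777607680000
Sum of its 22 digits: 72.

72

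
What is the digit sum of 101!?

639

101! = 9425947759838359420851623124482936749562312794702543768327889353416977599316221476503087861591808346911623490003549599583369706302603264000000000000000000000000
Sum of its 160 digits: 639.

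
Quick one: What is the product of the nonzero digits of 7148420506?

53760

7×1×4×8×4×2×5×6 = 53760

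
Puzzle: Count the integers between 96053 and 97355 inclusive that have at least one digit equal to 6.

1009

The integers in [96053, 97355] that have at least one digit equal to 6: 96053, 96054, 96055, 96056, 96057, 96058, …, 97336, 97346.
1009 qualify.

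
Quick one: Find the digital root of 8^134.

The digital root of n equals n mod 9 (or 9 when 9 | n), so we need 8^134 mod 9.
8^134 ≡ 1 (mod 9), so the digital root is 1.

1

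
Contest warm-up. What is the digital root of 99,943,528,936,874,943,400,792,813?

9+9+9+4+3+5+2+8+9+3+6+8+7+4+9+4+3+4+0+0+7+9+2+8+1+3 = 136
1+3+6 = 10
1+0 = 1

1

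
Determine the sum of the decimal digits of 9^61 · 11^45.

504

9^61 · 11^45 = 1178864549530874917208112527476599246114741105486499377316548028957885771714625843936457519294030708532659
Sum of its 106 digits: 504.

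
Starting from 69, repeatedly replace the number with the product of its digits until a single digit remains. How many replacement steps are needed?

3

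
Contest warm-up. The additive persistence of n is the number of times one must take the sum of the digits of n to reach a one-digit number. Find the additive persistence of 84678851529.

84678851529 → 63 → 9 (2 steps)

2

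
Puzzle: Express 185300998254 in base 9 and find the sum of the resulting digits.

46

185300998254 in base 9 is 581257460710.
Digit sum: 5+8+1+2+5+7+4+6+0+7+1+0 = 46.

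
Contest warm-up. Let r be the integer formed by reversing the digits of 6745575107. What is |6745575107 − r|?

Reverse of 6745575107 is 7015755476.
|6745575107 − 7015755476| = 270180369

270180369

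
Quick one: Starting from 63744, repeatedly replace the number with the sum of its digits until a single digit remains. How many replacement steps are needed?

63744 → 24 → 6 (2 steps)

2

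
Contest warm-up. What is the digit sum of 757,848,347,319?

7+5+7+8+4+8+3+4+7+3+1+9 = 66

66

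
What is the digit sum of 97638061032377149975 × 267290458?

112

97638061032377149975 × 267290458 = 26097722051576041245552438550
Sum of its 29 digits: 112.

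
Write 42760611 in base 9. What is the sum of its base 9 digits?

35

42760611 in base 9 is 88413470.
Digit sum: 8+8+4+1+3+4+7+0 = 35.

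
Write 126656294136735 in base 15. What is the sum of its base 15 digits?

126656294136735 in base 15 is E9994A68A4E0.
Digit sum: 14+9+9+9+4+10+6+8+10+4+14+0 = 97.

97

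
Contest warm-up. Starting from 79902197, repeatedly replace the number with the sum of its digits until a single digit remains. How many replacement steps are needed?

79902197 → 44 → 8 (2 steps)

2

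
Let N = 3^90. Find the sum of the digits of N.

3^90 = 8727963568087712425891397479476727340041449
Sum of its 43 digits: 216.

216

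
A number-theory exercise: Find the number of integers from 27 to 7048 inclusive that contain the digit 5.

2628

The integers in [27, 7048] that contain the digit 5: 35, 45, 50, 51, 52, 53, …, 7035, 7045.
2628 qualify.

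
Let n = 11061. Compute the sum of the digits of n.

9

1+1+0+6+1 = 9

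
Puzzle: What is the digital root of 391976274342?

3+9+1+9+7+6+2+7+4+3+4+2 = 57
5+7 = 12
1+2 = 3

3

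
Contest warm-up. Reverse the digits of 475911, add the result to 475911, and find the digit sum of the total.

Reversal of 475911 is 119574; 475911 + 119574 = 595485.
Digit sum of 595485: 5+9+5+4+8+5 = 36.

36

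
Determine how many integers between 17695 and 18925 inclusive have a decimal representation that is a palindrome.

12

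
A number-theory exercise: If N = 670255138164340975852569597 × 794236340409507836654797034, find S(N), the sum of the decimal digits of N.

264

670255138164340975852569597 × 794236340409507836654797034 = 532340988076315226809614618197339686259790285394175298
Sum of its 54 digits: 264.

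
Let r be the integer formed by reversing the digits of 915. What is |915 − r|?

396

Reverse of 915 is 519.
|915 − 519| = 396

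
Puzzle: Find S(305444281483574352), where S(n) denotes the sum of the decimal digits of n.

3+0+5+4+4+4+2+8+1+4+8+3+5+7+4+3+5+2 = 72

72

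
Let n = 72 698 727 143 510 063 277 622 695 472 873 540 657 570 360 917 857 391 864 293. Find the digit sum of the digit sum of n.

17

First digit sum: 278.
2+7+8 = 17.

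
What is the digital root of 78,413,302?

1

7+8+4+1+3+3+0+2 = 28
2+8 = 10
1+0 = 1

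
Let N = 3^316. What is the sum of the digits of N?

621

3^316 = 5892729306312396475141709920755116134768208062212821158643032199330518356549590227890947804126424422725371281829262922720655337637312464378621541132721
Sum of its 151 digits: 621.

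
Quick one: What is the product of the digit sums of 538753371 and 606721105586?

1974

S(538753371) = 5+3+8+7+5+3+3+7+1 = 42.
S(606721105586) = 6+0+6+7+2+1+1+0+5+5+8+6 = 47.
42 · 47 = 1974.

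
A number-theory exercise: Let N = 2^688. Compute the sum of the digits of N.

2^688 = 1284212866588958375791257295625031412487875928423626430541572486100764686107685747586344369208395617975337638880902885183842634826705030240021439152991181848133599529084092919480386659639727225896311829037056
Sum of its 208 digits: 970.

970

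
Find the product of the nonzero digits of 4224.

64

4×2×2×4 = 64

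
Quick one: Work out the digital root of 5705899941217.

4

5+7+0+5+8+9+9+9+4+1+2+1+7 = 67
6+7 = 13
1+3 = 4
(Equivalently, 5705899941217 mod 9 = 4.)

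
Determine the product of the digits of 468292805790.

0

4×6×8×2×9×2×8×0×5×7×9×0 = 0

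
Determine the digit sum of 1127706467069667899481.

114

1+1+2+7+7+0+6+4+6+7+0+6+9+6+6+7+8+9+9+4+8+1 = 114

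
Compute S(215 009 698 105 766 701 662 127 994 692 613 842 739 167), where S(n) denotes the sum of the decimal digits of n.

2+1+5+0+0+9+6+9+8+1+0+5+7+6+6+7+0+1+6+6+2+1+2+7+9+9+4+6+9+2+6+1+3+8+4+2+7+3+9+1+6+7 = 193

193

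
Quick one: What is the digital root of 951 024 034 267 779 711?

9+5+1+0+2+4+0+3+4+2+6+7+7+7+9+7+1+1 = 75
7+5 = 12
1+2 = 3

3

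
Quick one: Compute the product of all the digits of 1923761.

2268

1×9×2×3×7×6×1 = 2268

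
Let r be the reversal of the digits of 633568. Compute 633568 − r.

-231768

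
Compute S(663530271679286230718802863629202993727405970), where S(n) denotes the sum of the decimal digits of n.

202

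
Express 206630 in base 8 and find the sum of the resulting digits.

25

206630 in base 8 is 623446.
Digit sum: 6+2+3+4+4+6 = 25.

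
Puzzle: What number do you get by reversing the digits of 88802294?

49220888

Reversing 88802294 gives 49220888.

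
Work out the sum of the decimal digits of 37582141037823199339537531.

112

3+7+5+8+2+1+4+1+0+3+7+8+2+3+1+9+9+3+3+9+5+3+7+5+3+1 = 112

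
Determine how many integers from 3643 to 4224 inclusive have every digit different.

326

The integers in [3643, 4224] that have every digit different: 3645, 3647, 3648, 3649, 3650, 3651, …, 4218, 4219.
326 qualify.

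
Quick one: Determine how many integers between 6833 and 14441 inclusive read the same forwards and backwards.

The integers in [6833, 14441] that read the same forwards and backwards: 6886, 6996, 7007, 7117, 7227, 7337, …, 14341, 14441.
77 qualify.

77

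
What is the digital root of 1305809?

8

1+3+0+5+8+0+9 = 26
2+6 = 8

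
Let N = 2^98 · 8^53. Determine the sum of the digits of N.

2^98 · 8^53 = 231584178474632390847141970017375815706539969331281128078915168015826259279872
Sum of its 78 digits: 356.

356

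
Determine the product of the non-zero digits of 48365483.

4×8×3×6×5×4×8×3 = 276480

276480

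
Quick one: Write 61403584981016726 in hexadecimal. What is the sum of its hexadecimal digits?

101

61403584981016726 in base 16 is DA263C36BAA096.
Digit sum: 13+10+2+6+3+12+3+6+11+10+10+0+9+6 = 101.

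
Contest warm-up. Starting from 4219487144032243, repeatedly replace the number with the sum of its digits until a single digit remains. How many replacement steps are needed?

4219487144032243 → 58 → 13 → 4 (3 steps)

3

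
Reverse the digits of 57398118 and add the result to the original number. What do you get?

138587493

Reverse of 57398118 is 81189375.
57398118 + 81189375 = 138587493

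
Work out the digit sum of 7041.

12

7+0+4+1 = 12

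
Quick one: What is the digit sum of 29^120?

29^120 = 30743955856271326009800885254899430625835118050344914365109757763489626321958816165082856828818926865398552860043349643962869379768958696719652799436963134201374927539682242401
Sum of its 176 digits: 856.

856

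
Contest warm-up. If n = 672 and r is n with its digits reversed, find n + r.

948

Reverse of 672 is 276.
672 + 276 = 948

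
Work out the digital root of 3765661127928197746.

3+7+6+5+6+6+1+1+2+7+9+2+8+1+9+7+7+4+6 = 97
9+7 = 16
1+6 = 7
(Equivalently, 3765661127928197746 mod 9 = 7.)

7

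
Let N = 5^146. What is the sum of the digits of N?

5^146 = 1121038771459853656738983666631932905024209553501212617405654627111832866148688481189310550689697265625
Sum of its 103 digits: 457.

457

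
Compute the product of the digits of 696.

324

6×9×6 = 324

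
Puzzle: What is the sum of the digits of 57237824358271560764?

5+7+2+3+7+8+2+4+3+5+8+2+7+1+5+6+0+7+6+4 = 92

92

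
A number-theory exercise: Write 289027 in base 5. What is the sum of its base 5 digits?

15

289027 in base 5 is 33222102.
Digit sum: 3+3+2+2+2+1+0+2 = 15.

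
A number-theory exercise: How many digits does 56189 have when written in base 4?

56189 in base 4 is 31231331, which has 8 digits.

8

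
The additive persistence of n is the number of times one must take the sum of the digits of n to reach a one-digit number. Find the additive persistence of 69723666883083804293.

2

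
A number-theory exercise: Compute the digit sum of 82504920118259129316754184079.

8+2+5+0+4+9+2+0+1+1+8+2+5+9+1+2+9+3+1+6+7+5+4+1+8+4+0+7+9 = 123

123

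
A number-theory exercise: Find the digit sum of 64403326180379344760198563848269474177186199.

6+4+4+0+3+3+2+6+1+8+0+3+7+9+3+4+4+7+6+0+1+9+8+5+6+3+8+4+8+2+6+9+4+7+4+1+7+7+1+8+6+1+9+9 = 213

213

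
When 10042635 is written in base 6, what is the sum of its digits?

30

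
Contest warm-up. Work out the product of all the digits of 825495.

14400

8×2×5×4×9×5 = 14400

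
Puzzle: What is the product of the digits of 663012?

0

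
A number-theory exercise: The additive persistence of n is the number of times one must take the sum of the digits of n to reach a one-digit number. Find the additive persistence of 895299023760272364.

895299023760272364 → 84 → 12 → 3 (3 steps)

3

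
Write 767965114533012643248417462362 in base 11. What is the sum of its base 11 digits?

122

767965114533012643248417462362 in base 11 is 53640132422442418607594971298.
Digit sum: 5+3+6+4+0+1+3+2+4+2+2+4+4+2+4+1+8+6+0+7+5+9+4+9+7+1+2+9+8 = 122.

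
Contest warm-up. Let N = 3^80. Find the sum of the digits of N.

153

3^80 = 147808829414345923316083210206383297601
Sum of its 39 digits: 153.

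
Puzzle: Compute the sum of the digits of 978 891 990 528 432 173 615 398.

127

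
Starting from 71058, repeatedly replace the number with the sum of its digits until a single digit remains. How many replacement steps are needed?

2

71058 → 21 → 3 (2 steps)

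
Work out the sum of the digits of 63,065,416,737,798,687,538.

6+3+0+6+5+4+1+6+7+3+7+7+9+8+6+8+7+5+3+8 = 109

109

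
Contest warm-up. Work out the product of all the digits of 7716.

7×7×1×6 = 294

294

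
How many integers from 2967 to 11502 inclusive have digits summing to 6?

56

The integers in [2967, 11502] that have digits summing to 6: 3003, 3012, 3021, 3030, 3102, 3111, …, 11310, 11400.
56 qualify.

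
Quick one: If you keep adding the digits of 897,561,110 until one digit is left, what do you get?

8+9+7+5+6+1+1+1+0 = 38
3+8 = 11
1+1 = 2

2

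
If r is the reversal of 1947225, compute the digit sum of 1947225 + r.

33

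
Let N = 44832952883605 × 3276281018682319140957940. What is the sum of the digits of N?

154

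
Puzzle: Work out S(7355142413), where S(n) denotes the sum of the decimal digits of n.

35

7+3+5+5+1+4+2+4+1+3 = 35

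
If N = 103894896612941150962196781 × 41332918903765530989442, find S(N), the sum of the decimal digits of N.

198

103894896612941150962196781 × 41332918903765530989442 = 4294279336217800736034039101598460035096837386202
Sum of its 49 digits: 198.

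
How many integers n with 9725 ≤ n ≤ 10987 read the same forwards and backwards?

The integers in [9725, 10987] that read the same forwards and backwards: 9779, 9889, 9999, 10001, 10101, 10201, …, 10801, 10901.
13 qualify.

13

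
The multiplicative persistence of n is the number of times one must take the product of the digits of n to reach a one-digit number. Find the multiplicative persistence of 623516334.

2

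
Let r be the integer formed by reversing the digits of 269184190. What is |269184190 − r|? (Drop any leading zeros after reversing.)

Reverse of 269184190 is 91481962.
|269184190 − 91481962| = 177702228

177702228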